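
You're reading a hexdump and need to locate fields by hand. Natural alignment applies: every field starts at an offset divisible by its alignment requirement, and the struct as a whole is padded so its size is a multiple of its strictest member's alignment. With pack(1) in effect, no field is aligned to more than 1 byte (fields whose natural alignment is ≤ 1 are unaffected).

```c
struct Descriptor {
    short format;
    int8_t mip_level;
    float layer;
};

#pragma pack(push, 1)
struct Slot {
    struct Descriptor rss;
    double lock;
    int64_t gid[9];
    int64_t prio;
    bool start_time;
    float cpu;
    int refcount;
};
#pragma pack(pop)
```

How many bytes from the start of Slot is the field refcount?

101

Descriptor: format at 0 (size 2, align 2) → ends 2; mip_level at 2 (size 1, align 1) → ends 3; pad 1 to align 4 for layer; layer at 4 (size 4, align 4) → ends 8; total 8 bytes, alignment 4
rss at 0 (size 8, align 1) → ends 8
lock at 8 (size 8, align 1) → ends 16
gid at 16 (size 72, align 1) → ends 88
prio at 88 (size 8, align 1) → ends 96
start_time at 96 (size 1, align 1) → ends 97
cpu at 97 (size 4, align 1) → ends 101
refcount at 101 (size 4, align 1) → ends 105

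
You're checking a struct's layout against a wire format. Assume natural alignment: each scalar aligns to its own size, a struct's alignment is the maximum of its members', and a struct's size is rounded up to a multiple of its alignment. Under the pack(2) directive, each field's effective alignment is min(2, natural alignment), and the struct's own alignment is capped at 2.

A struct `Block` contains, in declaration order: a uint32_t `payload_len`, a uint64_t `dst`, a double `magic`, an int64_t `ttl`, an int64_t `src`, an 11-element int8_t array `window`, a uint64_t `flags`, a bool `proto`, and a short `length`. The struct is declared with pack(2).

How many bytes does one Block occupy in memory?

@0: payload_len [4B, align 2] → 4
@4: dst [8B, align 2] → 12
@12: magic [8B, align 2] → 20
@20: ttl [8B, align 2] → 28
@28: src [8B, align 2] → 36
@36: window [11B, align 1] → 47
+1 pad (align 2)
@48: flags [8B, align 2] → 56
@56: proto [1B, align 1] → 57
+1 pad (align 2)
@58: length [2B, align 2] → 60
size 60, align 2

60 bytes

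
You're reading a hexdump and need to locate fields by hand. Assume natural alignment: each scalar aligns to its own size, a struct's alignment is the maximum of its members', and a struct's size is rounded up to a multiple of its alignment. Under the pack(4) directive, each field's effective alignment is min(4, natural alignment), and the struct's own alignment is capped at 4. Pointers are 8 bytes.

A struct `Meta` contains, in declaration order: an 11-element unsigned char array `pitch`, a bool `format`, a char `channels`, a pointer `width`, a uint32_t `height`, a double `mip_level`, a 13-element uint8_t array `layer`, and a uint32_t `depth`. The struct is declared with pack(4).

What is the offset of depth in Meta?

52

@0: pitch [11B, align 1] → 11
@11: format [1B, align 1] → 12
@12: channels [1B, align 1] → 13
+3 pad (align 4)
@16: width [8B, align 4] → 24
@24: height [4B, align 4] → 28
@28: mip_level [8B, align 4] → 36
@36: layer [13B, align 1] → 49
+3 pad (align 4)
@52: depth [4B, align 4] → 56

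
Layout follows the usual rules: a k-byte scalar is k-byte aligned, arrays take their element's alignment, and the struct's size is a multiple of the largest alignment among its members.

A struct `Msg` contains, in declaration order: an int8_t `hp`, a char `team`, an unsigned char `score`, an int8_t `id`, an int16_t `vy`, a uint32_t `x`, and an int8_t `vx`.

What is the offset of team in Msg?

hp at 0 (size 1, align 1) → ends 1
team at 1 (size 1, align 1) → ends 2

1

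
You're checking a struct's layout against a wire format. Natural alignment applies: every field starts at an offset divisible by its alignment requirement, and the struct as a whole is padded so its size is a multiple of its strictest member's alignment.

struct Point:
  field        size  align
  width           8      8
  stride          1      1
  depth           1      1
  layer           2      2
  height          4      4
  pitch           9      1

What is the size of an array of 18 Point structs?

width at 0 (size 8, align 8) → ends 8
stride at 8 (size 1, align 1) → ends 9
depth at 9 (size 1, align 1) → ends 10
layer at 10 (size 2, align 2) → ends 12
height at 12 (size 4, align 4) → ends 16
pitch at 16 (size 9, align 1) → ends 25
tail pad 7 to reach multiple of 8
total 32 bytes, alignment 8
array of 18: 18 × 32 = 576

576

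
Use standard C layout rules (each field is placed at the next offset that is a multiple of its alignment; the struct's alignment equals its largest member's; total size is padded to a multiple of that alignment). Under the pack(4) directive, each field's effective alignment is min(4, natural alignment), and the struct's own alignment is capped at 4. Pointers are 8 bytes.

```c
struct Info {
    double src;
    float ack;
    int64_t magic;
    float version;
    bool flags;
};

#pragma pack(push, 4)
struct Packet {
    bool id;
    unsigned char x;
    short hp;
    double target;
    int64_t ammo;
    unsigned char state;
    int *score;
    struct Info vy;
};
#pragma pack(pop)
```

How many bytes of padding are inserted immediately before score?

3

Info: src at 0 (size 8, align 8) → ends 8; ack at 8 (size 4, align 4) → ends 12; pad 4 to align 8 for magic; magic at 16 (size 8, align 8) → ends 24; version at 24 (size 4, align 4) → ends 28; flags at 28 (size 1, align 1) → ends 29; tail pad 3 to reach multiple of 8; total 32 bytes, alignment 8
id at 0 (size 1, align 1) → ends 1
x at 1 (size 1, align 1) → ends 2
hp at 2 (size 2, align 2) → ends 4
target at 4 (size 8, align 4) → ends 12
ammo at 12 (size 8, align 4) → ends 20
state at 20 (size 1, align 1) → ends 21
pad 3 to align 4 for score
score at 24 (size 8, align 4) → ends 32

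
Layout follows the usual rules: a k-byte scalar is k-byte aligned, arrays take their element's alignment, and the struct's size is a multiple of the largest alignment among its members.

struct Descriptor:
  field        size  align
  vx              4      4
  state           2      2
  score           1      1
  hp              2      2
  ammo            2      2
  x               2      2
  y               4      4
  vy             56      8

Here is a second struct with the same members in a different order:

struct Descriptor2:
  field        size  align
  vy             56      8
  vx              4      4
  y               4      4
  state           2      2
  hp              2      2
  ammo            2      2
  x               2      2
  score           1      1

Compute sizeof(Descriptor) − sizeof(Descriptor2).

vx at 0 (size 4, align 4) → ends 4
state at 4 (size 2, align 2) → ends 6
score at 6 (size 1, align 1) → ends 7
pad 1 to align 2 for hp
hp at 8 (size 2, align 2) → ends 10
ammo at 10 (size 2, align 2) → ends 12
x at 12 (size 2, align 2) → ends 14
pad 2 to align 4 for y
y at 16 (size 4, align 4) → ends 20
pad 4 to align 8 for vy
vy at 24 (size 56, align 8) → ends 80
total 80 bytes, alignment 8
— Descriptor2 —
vy at 0 (size 56, align 8) → ends 56
vx at 56 (size 4, align 4) → ends 60
y at 60 (size 4, align 4) → ends 64
state at 64 (size 2, align 2) → ends 66
hp at 66 (size 2, align 2) → ends 68
ammo at 68 (size 2, align 2) → ends 70
x at 70 (size 2, align 2) → ends 72
score at 72 (size 1, align 1) → ends 73
tail pad 7 to reach multiple of 8
total 80 bytes, alignment 8
80 − 80 = 0

0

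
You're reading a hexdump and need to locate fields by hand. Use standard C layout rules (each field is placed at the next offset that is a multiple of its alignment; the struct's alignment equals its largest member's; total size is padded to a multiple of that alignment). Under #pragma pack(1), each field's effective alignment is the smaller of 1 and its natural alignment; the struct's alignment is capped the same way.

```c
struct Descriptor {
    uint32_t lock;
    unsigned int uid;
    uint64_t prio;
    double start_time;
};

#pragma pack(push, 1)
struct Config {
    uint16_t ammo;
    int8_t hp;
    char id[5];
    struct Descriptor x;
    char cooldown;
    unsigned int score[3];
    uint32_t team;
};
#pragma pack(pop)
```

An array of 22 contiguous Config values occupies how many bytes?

1078

Descriptor: lock at 0 (size 4, align 4) → ends 4; uid at 4 (size 4, align 4) → ends 8; prio at 8 (size 8, align 8) → ends 16; start_time at 16 (size 8, align 8) → ends 24; total 24 bytes, alignment 8
ammo at 0 (size 2, align 1) → ends 2
hp at 2 (size 1, align 1) → ends 3
id at 3 (size 5, align 1) → ends 8
x at 8 (size 24, align 1) → ends 32
cooldown at 32 (size 1, align 1) → ends 33
score at 33 (size 12, align 1) → ends 45
team at 45 (size 4, align 1) → ends 49
total 49 bytes, alignment 1
array of 22: 22 × 49 = 1078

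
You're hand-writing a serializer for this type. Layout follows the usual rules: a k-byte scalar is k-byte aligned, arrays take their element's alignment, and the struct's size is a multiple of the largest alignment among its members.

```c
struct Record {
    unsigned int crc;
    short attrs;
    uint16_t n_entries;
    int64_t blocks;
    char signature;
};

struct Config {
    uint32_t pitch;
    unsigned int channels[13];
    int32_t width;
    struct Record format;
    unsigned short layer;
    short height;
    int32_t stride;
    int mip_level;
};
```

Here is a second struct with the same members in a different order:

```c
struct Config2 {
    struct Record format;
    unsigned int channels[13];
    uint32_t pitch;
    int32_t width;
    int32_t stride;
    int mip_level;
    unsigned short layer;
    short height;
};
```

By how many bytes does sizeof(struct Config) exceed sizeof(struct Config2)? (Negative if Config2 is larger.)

8

Record: crc at 0 (size 4, align 4) → ends 4; attrs at 4 (size 2, align 2) → ends 6; n_entries at 6 (size 2, align 2) → ends 8; blocks at 8 (size 8, align 8) → ends 16; signature at 16 (size 1, align 1) → ends 17; tail pad 7 to reach multiple of 8; total 24 bytes, alignment 8
pitch at 0 (size 4, align 4) → ends 4
channels at 4 (size 52, align 4) → ends 56
width at 56 (size 4, align 4) → ends 60
pad 4 to align 8 for format
format at 64 (size 24, align 8) → ends 88
layer at 88 (size 2, align 2) → ends 90
height at 90 (size 2, align 2) → ends 92
stride at 92 (size 4, align 4) → ends 96
mip_level at 96 (size 4, align 4) → ends 100
tail pad 4 to reach multiple of 8
total 104 bytes, alignment 8
— Config2 —
format at 0 (size 24, align 8) → ends 24
channels at 24 (size 52, align 4) → ends 76
pitch at 76 (size 4, align 4) → ends 80
width at 80 (size 4, align 4) → ends 84
stride at 84 (size 4, align 4) → ends 88
mip_level at 88 (size 4, align 4) → ends 92
layer at 92 (size 2, align 2) → ends 94
height at 94 (size 2, align 2) → ends 96
total 96 bytes, alignment 8
104 − 96 = 8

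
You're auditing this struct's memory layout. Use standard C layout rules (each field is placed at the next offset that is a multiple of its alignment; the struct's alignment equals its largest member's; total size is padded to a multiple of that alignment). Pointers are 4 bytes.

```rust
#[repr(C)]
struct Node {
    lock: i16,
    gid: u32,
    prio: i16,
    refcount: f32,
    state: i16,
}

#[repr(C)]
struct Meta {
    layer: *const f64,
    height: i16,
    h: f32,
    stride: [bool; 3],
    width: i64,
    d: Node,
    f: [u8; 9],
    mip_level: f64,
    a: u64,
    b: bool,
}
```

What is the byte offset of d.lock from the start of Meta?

24

Node: 0..2  lock  (2B, 2-aligned); 2..4  -- padding (2B); 4..8  gid  (4B, 4-aligned); 8..10  prio  (2B, 2-aligned); 10..12  -- padding (2B); 12..16  refcount  (4B, 4-aligned); 16..18  state  (2B, 2-aligned); 18..20  -- tail padding (2B); sizeof = 20, alignof = 4
0..4  layer  (4B, 4-aligned)
4..6  height  (2B, 2-aligned)
6..8  -- padding (2B)
8..12  h  (4B, 4-aligned)
12..15  stride  (3B, 1-aligned)
15..16  -- padding (1B)
16..24  width  (8B, 8-aligned)
24..44  d  (20B, 4-aligned)
within Node: lock at 0
24 + 0 = 24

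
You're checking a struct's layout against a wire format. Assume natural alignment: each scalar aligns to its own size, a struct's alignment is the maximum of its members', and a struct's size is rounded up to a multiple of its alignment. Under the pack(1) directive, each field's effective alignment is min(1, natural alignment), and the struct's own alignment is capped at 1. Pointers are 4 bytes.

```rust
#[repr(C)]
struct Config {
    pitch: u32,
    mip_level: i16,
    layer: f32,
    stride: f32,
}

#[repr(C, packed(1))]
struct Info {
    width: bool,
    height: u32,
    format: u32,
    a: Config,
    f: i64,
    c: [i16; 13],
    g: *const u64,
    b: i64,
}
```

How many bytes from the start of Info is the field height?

Config: @0: pitch [4B, align 4] → 4; @4: mip_level [2B, align 2] → 6; +2 pad (align 4); @8: layer [4B, align 4] → 12; @12: stride [4B, align 4] → 16; size 16, align 4
@0: width [1B, align 1] → 1
@1: height [4B, align 1] → 5

1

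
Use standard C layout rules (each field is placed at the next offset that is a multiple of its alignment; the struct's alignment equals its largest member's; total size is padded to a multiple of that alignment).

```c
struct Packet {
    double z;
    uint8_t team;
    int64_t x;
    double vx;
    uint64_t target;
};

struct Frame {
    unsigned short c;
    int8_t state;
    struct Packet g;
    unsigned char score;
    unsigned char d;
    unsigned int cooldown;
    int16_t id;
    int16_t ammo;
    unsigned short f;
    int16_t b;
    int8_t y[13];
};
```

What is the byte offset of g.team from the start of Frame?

Packet: @0: z [8B, align 8] → 8; @8: team [1B, align 1] → 9; +7 pad (align 8); @16: x [8B, align 8] → 24; @24: vx [8B, align 8] → 32; @32: target [8B, align 8] → 40; size 40, align 8
@0: c [2B, align 2] → 2
@2: state [1B, align 1] → 3
+5 pad (align 8)
@8: g [40B, align 8] → 48
within Packet: team at 8
8 + 8 = 16

16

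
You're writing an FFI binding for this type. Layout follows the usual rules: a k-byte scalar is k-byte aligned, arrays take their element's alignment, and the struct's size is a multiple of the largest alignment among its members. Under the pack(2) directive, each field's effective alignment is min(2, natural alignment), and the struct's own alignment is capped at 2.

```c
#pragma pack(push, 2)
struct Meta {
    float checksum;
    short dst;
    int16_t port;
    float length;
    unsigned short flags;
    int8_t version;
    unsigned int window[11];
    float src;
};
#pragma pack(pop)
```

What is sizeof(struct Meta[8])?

512

checksum at 0 (size 4, align 2) → ends 4
dst at 4 (size 2, align 2) → ends 6
port at 6 (size 2, align 2) → ends 8
length at 8 (size 4, align 2) → ends 12
flags at 12 (size 2, align 2) → ends 14
version at 14 (size 1, align 1) → ends 15
pad 1 to align 2 for window
window at 16 (size 44, align 2) → ends 60
src at 60 (size 4, align 2) → ends 64
total 64 bytes, alignment 2
array of 8: 8 × 64 = 512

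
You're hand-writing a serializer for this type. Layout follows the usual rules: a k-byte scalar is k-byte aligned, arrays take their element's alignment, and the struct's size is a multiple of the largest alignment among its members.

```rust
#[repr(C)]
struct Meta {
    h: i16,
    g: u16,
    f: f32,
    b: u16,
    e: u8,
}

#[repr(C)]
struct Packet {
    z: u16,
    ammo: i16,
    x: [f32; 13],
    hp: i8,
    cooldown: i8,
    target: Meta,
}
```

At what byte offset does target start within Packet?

60

Meta: h at 0 (size 2, align 2) → ends 2; g at 2 (size 2, align 2) → ends 4; f at 4 (size 4, align 4) → ends 8; b at 8 (size 2, align 2) → ends 10; e at 10 (size 1, align 1) → ends 11; tail pad 1 to reach multiple of 4; total 12 bytes, alignment 4
z at 0 (size 2, align 2) → ends 2
ammo at 2 (size 2, align 2) → ends 4
x at 4 (size 52, align 4) → ends 56
hp at 56 (size 1, align 1) → ends 57
cooldown at 57 (size 1, align 1) → ends 58
pad 2 to align 4 for target
target at 60 (size 12, align 4) → ends 72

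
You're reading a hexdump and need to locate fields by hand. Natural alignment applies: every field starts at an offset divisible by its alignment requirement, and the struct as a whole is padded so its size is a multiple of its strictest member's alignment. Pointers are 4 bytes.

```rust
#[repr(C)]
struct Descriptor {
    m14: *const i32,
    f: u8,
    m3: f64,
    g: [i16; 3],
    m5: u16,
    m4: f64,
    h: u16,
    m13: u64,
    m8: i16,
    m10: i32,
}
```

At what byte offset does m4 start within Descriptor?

24

m14 at 0 (size 4, align 4) → ends 4
f at 4 (size 1, align 1) → ends 5
pad 3 to align 8 for m3
m3 at 8 (size 8, align 8) → ends 16
g at 16 (size 6, align 2) → ends 22
m5 at 22 (size 2, align 2) → ends 24
m4 at 24 (size 8, align 8) → ends 32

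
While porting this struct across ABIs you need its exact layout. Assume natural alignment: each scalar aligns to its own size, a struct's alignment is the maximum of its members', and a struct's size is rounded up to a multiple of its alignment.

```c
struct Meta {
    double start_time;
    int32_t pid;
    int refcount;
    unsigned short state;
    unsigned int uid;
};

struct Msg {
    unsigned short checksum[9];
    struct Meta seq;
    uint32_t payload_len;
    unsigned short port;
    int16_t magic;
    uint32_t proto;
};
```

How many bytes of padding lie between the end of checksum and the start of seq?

Meta: start_time at 0 (size 8, align 8) → ends 8; pid at 8 (size 4, align 4) → ends 12; refcount at 12 (size 4, align 4) → ends 16; state at 16 (size 2, align 2) → ends 18; pad 2 to align 4 for uid; uid at 20 (size 4, align 4) → ends 24; total 24 bytes, alignment 8
checksum at 0 (size 18, align 2) → ends 18
pad 6 to align 8 for seq
seq at 24 (size 24, align 8) → ends 48

6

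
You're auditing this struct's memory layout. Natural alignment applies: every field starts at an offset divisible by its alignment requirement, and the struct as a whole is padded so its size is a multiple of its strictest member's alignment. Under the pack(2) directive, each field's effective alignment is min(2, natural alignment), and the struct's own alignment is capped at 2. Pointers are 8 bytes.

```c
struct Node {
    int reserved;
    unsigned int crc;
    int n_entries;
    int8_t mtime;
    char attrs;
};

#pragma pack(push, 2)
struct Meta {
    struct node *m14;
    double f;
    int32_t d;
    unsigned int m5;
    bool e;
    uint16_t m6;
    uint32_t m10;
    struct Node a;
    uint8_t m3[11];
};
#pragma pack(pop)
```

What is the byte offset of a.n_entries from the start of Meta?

Node: reserved at 0 (size 4, align 4) → ends 4; crc at 4 (size 4, align 4) → ends 8; n_entries at 8 (size 4, align 4) → ends 12; mtime at 12 (size 1, align 1) → ends 13; attrs at 13 (size 1, align 1) → ends 14; tail pad 2 to reach multiple of 4; total 16 bytes, alignment 4
m14 at 0 (size 8, align 2) → ends 8
f at 8 (size 8, align 2) → ends 16
d at 16 (size 4, align 2) → ends 20
m5 at 20 (size 4, align 2) → ends 24
e at 24 (size 1, align 1) → ends 25
pad 1 to align 2 for m6
m6 at 26 (size 2, align 2) → ends 28
m10 at 28 (size 4, align 2) → ends 32
a at 32 (size 16, align 2) → ends 48
within Node: n_entries at 8
32 + 8 = 40

40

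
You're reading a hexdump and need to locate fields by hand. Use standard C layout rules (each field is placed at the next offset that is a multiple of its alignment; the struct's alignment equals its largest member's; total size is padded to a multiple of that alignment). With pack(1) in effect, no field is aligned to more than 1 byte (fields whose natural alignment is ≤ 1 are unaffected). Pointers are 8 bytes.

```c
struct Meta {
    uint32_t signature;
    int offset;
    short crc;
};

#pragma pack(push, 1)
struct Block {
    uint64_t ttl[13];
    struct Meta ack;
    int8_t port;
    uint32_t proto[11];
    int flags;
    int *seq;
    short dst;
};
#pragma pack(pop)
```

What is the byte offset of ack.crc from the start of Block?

Meta: @0: signature [4B, align 4] → 4; @4: offset [4B, align 4] → 8; @8: crc [2B, align 2] → 10; +2 tail pad (align 4); size 12, align 4
@0: ttl [104B, align 1] → 104
@104: ack [12B, align 1] → 116
within Meta: crc at 8
104 + 8 = 112

112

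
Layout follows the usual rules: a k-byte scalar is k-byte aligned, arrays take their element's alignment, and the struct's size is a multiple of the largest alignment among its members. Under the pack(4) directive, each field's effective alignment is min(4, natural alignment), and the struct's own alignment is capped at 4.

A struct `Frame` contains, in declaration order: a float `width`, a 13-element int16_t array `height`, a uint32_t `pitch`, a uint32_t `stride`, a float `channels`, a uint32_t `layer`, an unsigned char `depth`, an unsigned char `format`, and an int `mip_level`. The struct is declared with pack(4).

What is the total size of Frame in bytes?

56 bytes

0..4  width  (4B, 4-aligned)
4..30  height  (26B, 2-aligned)
30..32  -- padding (2B)
32..36  pitch  (4B, 4-aligned)
36..40  stride  (4B, 4-aligned)
40..44  channels  (4B, 4-aligned)
44..48  layer  (4B, 4-aligned)
48..49  depth  (1B, 1-aligned)
49..50  format  (1B, 1-aligned)
50..52  -- padding (2B)
52..56  mip_level  (4B, 4-aligned)
sizeof = 56, alignof = 4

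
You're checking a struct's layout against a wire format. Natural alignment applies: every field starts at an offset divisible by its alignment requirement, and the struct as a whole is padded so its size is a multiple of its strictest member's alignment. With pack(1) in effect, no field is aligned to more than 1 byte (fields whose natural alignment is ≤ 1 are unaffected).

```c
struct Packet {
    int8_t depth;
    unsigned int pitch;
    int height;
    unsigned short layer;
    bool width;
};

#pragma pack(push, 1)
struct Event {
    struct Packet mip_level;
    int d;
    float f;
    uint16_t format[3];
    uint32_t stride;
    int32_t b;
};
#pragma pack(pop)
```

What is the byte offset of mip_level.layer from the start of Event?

Packet: 0..1  depth  (1B, 1-aligned); 1..4  -- padding (3B); 4..8  pitch  (4B, 4-aligned); 8..12  height  (4B, 4-aligned); 12..14  layer  (2B, 2-aligned); 14..15  width  (1B, 1-aligned); 15..16  -- tail padding (1B); sizeof = 16, alignof = 4
0..16  mip_level  (16B, 1-aligned)
within Packet: layer at 12
0 + 12 = 12

12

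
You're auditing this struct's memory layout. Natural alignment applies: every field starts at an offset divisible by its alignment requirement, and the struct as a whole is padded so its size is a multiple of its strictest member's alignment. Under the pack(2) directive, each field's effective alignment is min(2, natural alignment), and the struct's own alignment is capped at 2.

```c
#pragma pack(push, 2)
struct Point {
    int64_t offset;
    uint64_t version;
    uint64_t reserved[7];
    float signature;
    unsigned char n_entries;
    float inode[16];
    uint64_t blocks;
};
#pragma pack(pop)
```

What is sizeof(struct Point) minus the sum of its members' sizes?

1

0..8  offset  (8B, 2-aligned)
8..16  version  (8B, 2-aligned)
16..72  reserved  (56B, 2-aligned)
72..76  signature  (4B, 2-aligned)
76..77  n_entries  (1B, 1-aligned)
77..78  -- padding (1B)
78..142  inode  (64B, 2-aligned)
142..150  blocks  (8B, 2-aligned)
sizeof = 150, alignof = 2
data bytes 149, size 150 → padding 1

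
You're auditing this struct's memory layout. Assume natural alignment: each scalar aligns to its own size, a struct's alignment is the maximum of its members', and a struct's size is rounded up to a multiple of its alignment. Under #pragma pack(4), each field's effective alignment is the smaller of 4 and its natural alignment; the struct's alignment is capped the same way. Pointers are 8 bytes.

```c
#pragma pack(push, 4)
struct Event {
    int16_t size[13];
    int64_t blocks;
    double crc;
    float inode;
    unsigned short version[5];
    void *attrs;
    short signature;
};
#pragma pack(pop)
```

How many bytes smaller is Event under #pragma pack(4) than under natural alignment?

natural layout:
  0..26  size  (26B, 2-aligned)
  26..32  -- padding (6B)
  32..40  blocks  (8B, 8-aligned)
  40..48  crc  (8B, 8-aligned)
  48..52  inode  (4B, 4-aligned)
  52..62  version  (10B, 2-aligned)
  62..64  -- padding (2B)
  64..72  attrs  (8B, 8-aligned)
  72..74  signature  (2B, 2-aligned)
  74..80  -- tail padding (6B)
  sizeof = 80, alignof = 8
packed(4) layout:
  0..26  size  (26B, 2-aligned)
  26..28  -- padding (2B)
  28..36  blocks  (8B, 4-aligned)
  36..44  crc  (8B, 4-aligned)
  44..48  inode  (4B, 4-aligned)
  48..58  version  (10B, 2-aligned)
  58..60  -- padding (2B)
  60..68  attrs  (8B, 4-aligned)
  68..70  signature  (2B, 2-aligned)
  70..72  -- tail padding (2B)
  sizeof = 72, alignof = 4
80 − 72 = 8

8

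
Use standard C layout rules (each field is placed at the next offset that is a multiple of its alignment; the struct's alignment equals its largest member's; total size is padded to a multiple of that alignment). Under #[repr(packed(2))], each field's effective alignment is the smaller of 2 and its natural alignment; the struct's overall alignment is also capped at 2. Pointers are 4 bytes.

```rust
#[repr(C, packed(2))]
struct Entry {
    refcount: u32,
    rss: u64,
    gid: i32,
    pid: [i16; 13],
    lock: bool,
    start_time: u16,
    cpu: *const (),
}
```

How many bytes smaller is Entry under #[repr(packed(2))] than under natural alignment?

6

natural layout:
  refcount at 0 (size 4, align 4) → ends 4
  pad 4 to align 8 for rss
  rss at 8 (size 8, align 8) → ends 16
  gid at 16 (size 4, align 4) → ends 20
  pid at 20 (size 26, align 2) → ends 46
  lock at 46 (size 1, align 1) → ends 47
  pad 1 to align 2 for start_time
  start_time at 48 (size 2, align 2) → ends 50
  pad 2 to align 4 for cpu
  cpu at 52 (size 4, align 4) → ends 56
  total 56 bytes, alignment 8
packed(2) layout:
  refcount at 0 (size 4, align 2) → ends 4
  rss at 4 (size 8, align 2) → ends 12
  gid at 12 (size 4, align 2) → ends 16
  pid at 16 (size 26, align 2) → ends 42
  lock at 42 (size 1, align 1) → ends 43
  pad 1 to align 2 for start_time
  start_time at 44 (size 2, align 2) → ends 46
  cpu at 46 (size 4, align 2) → ends 50
  total 50 bytes, alignment 2
56 − 50 = 6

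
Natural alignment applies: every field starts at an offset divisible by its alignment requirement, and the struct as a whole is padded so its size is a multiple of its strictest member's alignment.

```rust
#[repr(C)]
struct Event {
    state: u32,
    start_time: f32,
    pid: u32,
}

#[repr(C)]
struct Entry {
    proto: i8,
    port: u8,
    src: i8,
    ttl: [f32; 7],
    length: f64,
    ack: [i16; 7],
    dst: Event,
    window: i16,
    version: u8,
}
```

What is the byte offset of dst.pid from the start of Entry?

64

Event: 0..4  state  (4B, 4-aligned); 4..8  start_time  (4B, 4-aligned); 8..12  pid  (4B, 4-aligned); sizeof = 12, alignof = 4
0..1  proto  (1B, 1-aligned)
1..2  port  (1B, 1-aligned)
2..3  src  (1B, 1-aligned)
3..4  -- padding (1B)
4..32  ttl  (28B, 4-aligned)
32..40  length  (8B, 8-aligned)
40..54  ack  (14B, 2-aligned)
54..56  -- padding (2B)
56..68  dst  (12B, 4-aligned)
within Event: pid at 8
56 + 8 = 64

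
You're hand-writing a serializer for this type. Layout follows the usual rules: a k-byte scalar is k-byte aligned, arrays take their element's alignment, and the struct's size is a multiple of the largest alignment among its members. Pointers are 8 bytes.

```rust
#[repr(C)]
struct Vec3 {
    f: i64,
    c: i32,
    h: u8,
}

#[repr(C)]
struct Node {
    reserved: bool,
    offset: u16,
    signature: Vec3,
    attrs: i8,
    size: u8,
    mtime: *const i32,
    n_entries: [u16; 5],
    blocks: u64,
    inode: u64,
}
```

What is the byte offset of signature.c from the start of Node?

16

Vec3: 0..8  f  (8B, 8-aligned); 8..12  c  (4B, 4-aligned); 12..13  h  (1B, 1-aligned); 13..16  -- tail padding (3B); sizeof = 16, alignof = 8
0..1  reserved  (1B, 1-aligned)
1..2  -- padding (1B)
2..4  offset  (2B, 2-aligned)
4..8  -- padding (4B)
8..24  signature  (16B, 8-aligned)
within Vec3: c at 8
8 + 8 = 16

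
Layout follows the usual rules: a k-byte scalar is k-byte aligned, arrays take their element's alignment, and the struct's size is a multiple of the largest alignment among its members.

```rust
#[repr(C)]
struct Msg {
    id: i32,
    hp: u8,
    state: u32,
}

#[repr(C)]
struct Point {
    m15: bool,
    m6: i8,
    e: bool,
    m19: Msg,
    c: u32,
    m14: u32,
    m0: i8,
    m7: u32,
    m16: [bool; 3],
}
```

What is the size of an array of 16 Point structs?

Msg: 0..4  id  (4B, 4-aligned); 4..5  hp  (1B, 1-aligned); 5..8  -- padding (3B); 8..12  state  (4B, 4-aligned); sizeof = 12, alignof = 4
0..1  m15  (1B, 1-aligned)
1..2  m6  (1B, 1-aligned)
2..3  e  (1B, 1-aligned)
3..4  -- padding (1B)
4..16  m19  (12B, 4-aligned)
16..20  c  (4B, 4-aligned)
20..24  m14  (4B, 4-aligned)
24..25  m0  (1B, 1-aligned)
25..28  -- padding (3B)
28..32  m7  (4B, 4-aligned)
32..35  m16  (3B, 1-aligned)
35..36  -- tail padding (1B)
sizeof = 36, alignof = 4
array of 16: 16 × 36 = 576

576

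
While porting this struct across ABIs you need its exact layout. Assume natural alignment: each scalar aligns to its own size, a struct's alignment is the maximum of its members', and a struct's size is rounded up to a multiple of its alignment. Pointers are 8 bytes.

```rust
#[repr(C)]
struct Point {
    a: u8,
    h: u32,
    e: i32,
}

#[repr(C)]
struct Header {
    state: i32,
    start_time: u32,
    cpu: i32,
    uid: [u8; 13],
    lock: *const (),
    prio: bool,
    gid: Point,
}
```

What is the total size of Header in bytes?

Point: 0..1  a  (1B, 1-aligned); 1..4  -- padding (3B); 4..8  h  (4B, 4-aligned); 8..12  e  (4B, 4-aligned); sizeof = 12, alignof = 4
0..4  state  (4B, 4-aligned)
4..8  start_time  (4B, 4-aligned)
8..12  cpu  (4B, 4-aligned)
12..25  uid  (13B, 1-aligned)
25..32  -- padding (7B)
32..40  lock  (8B, 8-aligned)
40..41  prio  (1B, 1-aligned)
41..44  -- padding (3B)
44..56  gid  (12B, 4-aligned)
sizeof = 56, alignof = 8

56 bytes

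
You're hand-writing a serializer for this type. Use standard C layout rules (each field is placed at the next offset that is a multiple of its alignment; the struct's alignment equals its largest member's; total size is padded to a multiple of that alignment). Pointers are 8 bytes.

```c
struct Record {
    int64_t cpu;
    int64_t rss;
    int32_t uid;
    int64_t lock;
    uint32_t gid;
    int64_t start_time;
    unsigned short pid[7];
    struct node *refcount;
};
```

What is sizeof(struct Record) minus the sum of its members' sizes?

@0: cpu [8B, align 8] → 8
@8: rss [8B, align 8] → 16
@16: uid [4B, align 4] → 20
+4 pad (align 8)
@24: lock [8B, align 8] → 32
@32: gid [4B, align 4] → 36
+4 pad (align 8)
@40: start_time [8B, align 8] → 48
@48: pid [14B, align 2] → 62
+2 pad (align 8)
@64: refcount [8B, align 8] → 72
size 72, align 8
data bytes 62, size 72 → padding 10

10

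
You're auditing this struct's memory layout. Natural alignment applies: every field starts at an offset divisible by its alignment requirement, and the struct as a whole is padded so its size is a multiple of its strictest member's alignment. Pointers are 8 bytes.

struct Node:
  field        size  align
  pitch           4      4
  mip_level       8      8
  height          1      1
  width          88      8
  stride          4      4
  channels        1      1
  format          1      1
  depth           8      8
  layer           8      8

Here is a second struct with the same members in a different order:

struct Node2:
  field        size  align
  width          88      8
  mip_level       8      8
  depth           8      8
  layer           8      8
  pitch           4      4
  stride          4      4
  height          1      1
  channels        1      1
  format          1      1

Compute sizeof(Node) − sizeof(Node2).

pitch at 0 (size 4, align 4) → ends 4
pad 4 to align 8 for mip_level
mip_level at 8 (size 8, align 8) → ends 16
height at 16 (size 1, align 1) → ends 17
pad 7 to align 8 for width
width at 24 (size 88, align 8) → ends 112
stride at 112 (size 4, align 4) → ends 116
channels at 116 (size 1, align 1) → ends 117
format at 117 (size 1, align 1) → ends 118
pad 2 to align 8 for depth
depth at 120 (size 8, align 8) → ends 128
layer at 128 (size 8, align 8) → ends 136
total 136 bytes, alignment 8
— Node2 —
width at 0 (size 88, align 8) → ends 88
mip_level at 88 (size 8, align 8) → ends 96
depth at 96 (size 8, align 8) → ends 104
layer at 104 (size 8, align 8) → ends 112
pitch at 112 (size 4, align 4) → ends 116
stride at 116 (size 4, align 4) → ends 120
height at 120 (size 1, align 1) → ends 121
channels at 121 (size 1, align 1) → ends 122
format at 122 (size 1, align 1) → ends 123
tail pad 5 to reach multiple of 8
total 128 bytes, alignment 8
136 − 128 = 8

8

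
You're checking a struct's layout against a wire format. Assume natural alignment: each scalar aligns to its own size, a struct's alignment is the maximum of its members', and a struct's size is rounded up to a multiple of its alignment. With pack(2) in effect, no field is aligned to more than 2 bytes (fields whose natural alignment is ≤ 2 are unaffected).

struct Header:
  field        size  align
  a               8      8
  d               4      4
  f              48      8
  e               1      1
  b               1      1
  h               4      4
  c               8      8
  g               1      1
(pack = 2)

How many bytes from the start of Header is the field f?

@0: a [8B, align 2] → 8
@8: d [4B, align 2] → 12
@12: f [48B, align 2] → 60

12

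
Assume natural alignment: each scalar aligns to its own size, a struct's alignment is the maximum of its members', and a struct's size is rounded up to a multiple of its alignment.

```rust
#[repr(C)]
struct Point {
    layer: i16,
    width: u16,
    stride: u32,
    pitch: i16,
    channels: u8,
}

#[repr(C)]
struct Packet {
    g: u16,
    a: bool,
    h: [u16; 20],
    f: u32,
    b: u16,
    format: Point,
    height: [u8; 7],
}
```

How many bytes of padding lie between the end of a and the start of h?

1

Point: layer at 0 (size 2, align 2) → ends 2; width at 2 (size 2, align 2) → ends 4; stride at 4 (size 4, align 4) → ends 8; pitch at 8 (size 2, align 2) → ends 10; channels at 10 (size 1, align 1) → ends 11; tail pad 1 to reach multiple of 4; total 12 bytes, alignment 4
g at 0 (size 2, align 2) → ends 2
a at 2 (size 1, align 1) → ends 3
pad 1 to align 2 for h
h at 4 (size 40, align 2) → ends 44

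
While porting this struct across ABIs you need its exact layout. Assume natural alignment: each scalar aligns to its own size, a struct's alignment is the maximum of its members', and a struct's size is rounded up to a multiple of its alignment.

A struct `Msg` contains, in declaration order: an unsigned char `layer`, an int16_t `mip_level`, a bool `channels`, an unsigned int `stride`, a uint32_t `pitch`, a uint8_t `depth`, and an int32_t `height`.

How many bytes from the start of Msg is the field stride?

@0: layer [1B, align 1] → 1
+1 pad (align 2)
@2: mip_level [2B, align 2] → 4
@4: channels [1B, align 1] → 5
+3 pad (align 4)
@8: stride [4B, align 4] → 12

8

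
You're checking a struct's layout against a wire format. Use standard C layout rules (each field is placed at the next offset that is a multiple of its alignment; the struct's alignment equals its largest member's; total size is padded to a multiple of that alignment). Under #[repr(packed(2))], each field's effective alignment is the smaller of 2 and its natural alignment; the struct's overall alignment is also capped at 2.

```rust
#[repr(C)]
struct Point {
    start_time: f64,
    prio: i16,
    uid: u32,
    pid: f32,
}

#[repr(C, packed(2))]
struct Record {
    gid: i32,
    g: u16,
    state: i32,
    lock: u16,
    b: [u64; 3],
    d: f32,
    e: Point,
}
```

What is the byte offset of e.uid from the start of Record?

52

Point: 0..8  start_time  (8B, 8-aligned); 8..10  prio  (2B, 2-aligned); 10..12  -- padding (2B); 12..16  uid  (4B, 4-aligned); 16..20  pid  (4B, 4-aligned); 20..24  -- tail padding (4B); sizeof = 24, alignof = 8
0..4  gid  (4B, 2-aligned)
4..6  g  (2B, 2-aligned)
6..10  state  (4B, 2-aligned)
10..12  lock  (2B, 2-aligned)
12..36  b  (24B, 2-aligned)
36..40  d  (4B, 2-aligned)
40..64  e  (24B, 2-aligned)
within Point: uid at 12
40 + 12 = 52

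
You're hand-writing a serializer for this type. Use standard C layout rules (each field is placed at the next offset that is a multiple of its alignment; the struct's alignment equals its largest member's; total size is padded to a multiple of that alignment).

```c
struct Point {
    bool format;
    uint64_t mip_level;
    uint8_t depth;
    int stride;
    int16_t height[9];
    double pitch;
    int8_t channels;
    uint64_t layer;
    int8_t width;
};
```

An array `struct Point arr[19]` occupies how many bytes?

1520

0..1  format  (1B, 1-aligned)
1..8  -- padding (7B)
8..16  mip_level  (8B, 8-aligned)
16..17  depth  (1B, 1-aligned)
17..20  -- padding (3B)
20..24  stride  (4B, 4-aligned)
24..42  height  (18B, 2-aligned)
42..48  -- padding (6B)
48..56  pitch  (8B, 8-aligned)
56..57  channels  (1B, 1-aligned)
57..64  -- padding (7B)
64..72  layer  (8B, 8-aligned)
72..73  width  (1B, 1-aligned)
73..80  -- tail padding (7B)
sizeof = 80, alignof = 8
array of 19: 19 × 80 = 1520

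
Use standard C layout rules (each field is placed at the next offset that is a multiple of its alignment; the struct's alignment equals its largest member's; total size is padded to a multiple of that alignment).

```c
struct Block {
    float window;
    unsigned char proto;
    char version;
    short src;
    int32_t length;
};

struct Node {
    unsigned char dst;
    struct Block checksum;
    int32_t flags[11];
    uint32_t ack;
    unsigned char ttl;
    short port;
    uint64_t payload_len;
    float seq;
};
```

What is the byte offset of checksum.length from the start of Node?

Block: @0: window [4B, align 4] → 4; @4: proto [1B, align 1] → 5; @5: version [1B, align 1] → 6; @6: src [2B, align 2] → 8; @8: length [4B, align 4] → 12; size 12, align 4
@0: dst [1B, align 1] → 1
+3 pad (align 4)
@4: checksum [12B, align 4] → 16
within Block: length at 8
4 + 8 = 12

12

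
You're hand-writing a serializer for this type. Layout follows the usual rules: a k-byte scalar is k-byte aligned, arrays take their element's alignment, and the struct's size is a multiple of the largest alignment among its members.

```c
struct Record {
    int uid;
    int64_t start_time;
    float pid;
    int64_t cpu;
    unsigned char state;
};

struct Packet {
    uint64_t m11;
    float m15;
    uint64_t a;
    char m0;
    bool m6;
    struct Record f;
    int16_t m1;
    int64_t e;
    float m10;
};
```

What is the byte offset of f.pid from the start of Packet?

Record: 0..4  uid  (4B, 4-aligned); 4..8  -- padding (4B); 8..16  start_time  (8B, 8-aligned); 16..20  pid  (4B, 4-aligned); 20..24  -- padding (4B); 24..32  cpu  (8B, 8-aligned); 32..33  state  (1B, 1-aligned); 33..40  -- tail padding (7B); sizeof = 40, alignof = 8
0..8  m11  (8B, 8-aligned)
8..12  m15  (4B, 4-aligned)
12..16  -- padding (4B)
16..24  a  (8B, 8-aligned)
24..25  m0  (1B, 1-aligned)
25..26  m6  (1B, 1-aligned)
26..32  -- padding (6B)
32..72  f  (40B, 8-aligned)
within Record: pid at 16
32 + 16 = 48

48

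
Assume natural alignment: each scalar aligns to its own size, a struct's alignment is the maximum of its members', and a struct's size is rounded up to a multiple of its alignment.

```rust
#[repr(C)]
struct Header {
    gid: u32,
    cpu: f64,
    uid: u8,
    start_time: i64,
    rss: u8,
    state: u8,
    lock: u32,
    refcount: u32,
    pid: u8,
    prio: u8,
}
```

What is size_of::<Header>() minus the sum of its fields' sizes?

gid at 0 (size 4, align 4) → ends 4
pad 4 to align 8 for cpu
cpu at 8 (size 8, align 8) → ends 16
uid at 16 (size 1, align 1) → ends 17
pad 7 to align 8 for start_time
start_time at 24 (size 8, align 8) → ends 32
rss at 32 (size 1, align 1) → ends 33
state at 33 (size 1, align 1) → ends 34
pad 2 to align 4 for lock
lock at 36 (size 4, align 4) → ends 40
refcount at 40 (size 4, align 4) → ends 44
pid at 44 (size 1, align 1) → ends 45
prio at 45 (size 1, align 1) → ends 46
tail pad 2 to reach multiple of 8
total 48 bytes, alignment 8
data bytes 33, size 48 → padding 15

15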